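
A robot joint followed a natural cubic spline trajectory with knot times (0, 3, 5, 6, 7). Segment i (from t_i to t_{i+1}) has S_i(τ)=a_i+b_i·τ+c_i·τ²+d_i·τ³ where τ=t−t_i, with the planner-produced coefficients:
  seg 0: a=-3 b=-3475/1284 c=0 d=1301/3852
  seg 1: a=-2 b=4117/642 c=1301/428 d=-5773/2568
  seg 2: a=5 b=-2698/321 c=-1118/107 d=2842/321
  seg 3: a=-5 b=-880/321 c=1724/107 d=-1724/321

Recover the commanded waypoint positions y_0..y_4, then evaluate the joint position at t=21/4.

y_0=-3 y_1=-2 y_2=5 y_3=-5 y_4=3
S(21/4) = 8163/3424

y_0 = S_0(0) = a_0 = -3
y_1 = S_1(0) = a_1 = -2
y_2 = S_2(0) = a_2 = 5
y_3 = S_3(0) = a_3 = -5
y_4 = S_3(1) = 3
t_q=21/4 is in segment 2 (τ=1/4); S_2(τ)=8163/3424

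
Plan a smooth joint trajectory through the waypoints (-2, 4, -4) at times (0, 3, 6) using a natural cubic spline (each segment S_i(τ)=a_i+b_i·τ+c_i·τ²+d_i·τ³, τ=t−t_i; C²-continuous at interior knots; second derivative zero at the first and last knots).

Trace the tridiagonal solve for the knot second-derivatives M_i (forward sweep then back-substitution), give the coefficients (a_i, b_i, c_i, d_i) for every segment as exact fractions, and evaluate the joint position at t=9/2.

  seg 0: a=-2 b=19/6 c=0 d=-7/54
  seg 1: a=4 b=-1/3 c=-7/6 d=7/54
S(9/2) = 21/16

Δ: Δ0=2, Δ1=-8/3
row 1: diag=12, rhs=-28; c'=1/4, d'=-7/3
back: M1=-7/3
M: M0=0, M1=-7/3, M2=0
seg 0: a=-2, c=M0/2=0, d=(M1−M0)/(6·3)=-7/54, b=Δ0−h0·(2M0+M1)/6=19/6
seg 1: a=4, c=M1/2=-7/6, d=(M2−M1)/(6·3)=7/54, b=Δ1−h1·(2M1+M2)/6=-1/3
t_q=9/2 → seg 1, τ=3/2; S=4+-1/3·τ+-7/6·τ²+7/54·τ³=21/16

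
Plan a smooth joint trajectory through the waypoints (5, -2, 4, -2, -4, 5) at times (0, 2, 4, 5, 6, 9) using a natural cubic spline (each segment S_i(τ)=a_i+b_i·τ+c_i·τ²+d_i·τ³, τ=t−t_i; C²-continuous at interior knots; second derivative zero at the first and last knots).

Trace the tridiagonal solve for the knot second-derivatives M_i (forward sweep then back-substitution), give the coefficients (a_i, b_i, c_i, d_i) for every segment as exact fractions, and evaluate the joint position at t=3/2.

Δ: Δ0=-7/2, Δ1=3, Δ2=-6, Δ3=-2, Δ4=3
row 1: diag=8, rhs=39; c'=1/4, d'=39/8
row 2: denom=6−2·1/4=11/2; d'=(-54−2·39/8)/(11/2)=-255/22
row 3: denom=4−1·2/11=42/11; d'=(24−1·-255/22)/(42/11)=261/28
row 4: denom=8−1·11/42=325/42; d'=(30−1·261/28)/(325/42)=1737/650
back: M4=1737/650
back: M3=261/28−11/42·1737/650=2802/325
back: M2=-255/22−2/11·2802/325=-8553/650
back: M1=39/8−1/4·-8553/650=5307/650
M: M0=0, M1=5307/650, M2=-8553/650, M3=2802/325, M4=1737/650, M5=0
seg 0: a=5, c=M0/2=0, d=(M1−M0)/(6·2)=1769/2600, b=Δ0−h0·(2M0+M1)/6=-2022/325
seg 1: a=-2, c=M1/2=5307/1300, d=(M2−M1)/(6·2)=-231/130, b=Δ1−h1·(2M1+M2)/6=1263/650
seg 2: a=4, c=M2/2=-8553/1300, d=(M3−M2)/(6·1)=363/100, b=Δ2−h2·(2M2+M3)/6=-1983/650
seg 3: a=-2, c=M3/2=1401/325, d=(M4−M3)/(6·1)=-1289/1300, b=Δ3−h3·(2M3+M4)/6=-1383/260
seg 4: a=-4, c=M4/2=1737/1300, d=(M5−M4)/(6·3)=-193/1300, b=Δ4−h4·(2M4+M5)/6=213/650
t_q=3/2 → seg 0, τ=3/2; S=5+-2022/325·τ+0·τ²+1769/2600·τ³=-42349/20800

  seg 0: a=5 b=-2022/325 c=0 d=1769/2600
  seg 1: a=-2 b=1263/650 c=5307/1300 d=-231/130
  seg 2: a=4 b=-1983/650 c=-8553/1300 d=363/100
  seg 3: a=-2 b=-1383/260 c=1401/325 d=-1289/1300
  seg 4: a=-4 b=213/650 c=1737/1300 d=-193/1300
S(3/2) = -42349/20800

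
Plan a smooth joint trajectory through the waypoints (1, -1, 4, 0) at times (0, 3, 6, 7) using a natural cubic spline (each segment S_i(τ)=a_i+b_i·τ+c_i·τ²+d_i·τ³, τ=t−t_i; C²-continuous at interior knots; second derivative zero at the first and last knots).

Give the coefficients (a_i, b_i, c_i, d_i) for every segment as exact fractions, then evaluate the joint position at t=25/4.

  seg 0: a=1 b=-55/29 c=0 d=107/783
  seg 1: a=-1 b=52/29 c=107/87 d=-332/783
  seg 2: a=4 b=-66/29 c=-75/29 d=25/29
S(25/4) = 6093/1856

Δ: Δ0=-2/3, Δ1=5/3, Δ2=-4
row 1: diag=12, rhs=14; c'=1/4, d'=7/6
row 2: denom=8−3·1/4=29/4; d'=(-34−3·7/6)/(29/4)=-150/29
back: M2=-150/29
back: M1=7/6−1/4·-150/29=214/87
M: M0=0, M1=214/87, M2=-150/29, M3=0
seg 0: a=1, c=M0/2=0, d=(M1−M0)/(6·3)=107/783, b=Δ0−h0·(2M0+M1)/6=-55/29
seg 1: a=-1, c=M1/2=107/87, d=(M2−M1)/(6·3)=-332/783, b=Δ1−h1·(2M1+M2)/6=52/29
seg 2: a=4, c=M2/2=-75/29, d=(M3−M2)/(6·1)=25/29, b=Δ2−h2·(2M2+M3)/6=-66/29
t_q=25/4 → seg 2, τ=1/4; S=4+-66/29·τ+-75/29·τ²+25/29·τ³=6093/1856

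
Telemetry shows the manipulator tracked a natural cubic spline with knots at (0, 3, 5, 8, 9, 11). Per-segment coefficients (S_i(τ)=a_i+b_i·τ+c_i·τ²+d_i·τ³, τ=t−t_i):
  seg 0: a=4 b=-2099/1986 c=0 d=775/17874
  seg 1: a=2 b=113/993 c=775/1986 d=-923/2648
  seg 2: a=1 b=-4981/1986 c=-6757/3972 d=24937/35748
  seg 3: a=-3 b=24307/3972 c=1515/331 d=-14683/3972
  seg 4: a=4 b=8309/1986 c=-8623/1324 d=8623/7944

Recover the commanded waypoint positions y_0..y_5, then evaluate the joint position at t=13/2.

y_0=4 y_1=2 y_2=1 y_3=-3 y_4=4 y_5=-5
S(13/2) = -44861/10592

y_0 = S_0(0) = a_0 = 4
y_1 = S_1(0) = a_1 = 2
y_2 = S_2(0) = a_2 = 1
y_3 = S_3(0) = a_3 = -3
y_4 = S_4(0) = a_4 = 4
y_5 = S_4(2) = -5
t_q=13/2 is in segment 2 (τ=3/2); S_2(τ)=-44861/10592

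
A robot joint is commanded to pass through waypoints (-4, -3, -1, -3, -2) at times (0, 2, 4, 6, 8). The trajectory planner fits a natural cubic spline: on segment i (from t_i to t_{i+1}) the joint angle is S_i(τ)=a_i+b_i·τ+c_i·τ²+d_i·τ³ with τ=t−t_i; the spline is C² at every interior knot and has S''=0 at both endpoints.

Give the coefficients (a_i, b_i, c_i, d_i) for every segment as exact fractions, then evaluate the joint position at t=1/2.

Δ: Δ0=1/2, Δ1=1, Δ2=-1, Δ3=1/2
row 1: diag=8, rhs=3; c'=1/4, d'=3/8
row 2: denom=8−2·1/4=15/2; d'=(-12−2·3/8)/(15/2)=-17/10
row 3: denom=8−2·4/15=112/15; d'=(9−2·-17/10)/(112/15)=93/56
back: M3=93/56
back: M2=-17/10−4/15·93/56=-15/7
back: M1=3/8−1/4·-15/7=51/56
M: M0=0, M1=51/56, M2=-15/7, M3=93/56, M4=0
seg 0: a=-4, c=M0/2=0, d=(M1−M0)/(6·2)=17/224, b=Δ0−h0·(2M0+M1)/6=11/56
seg 1: a=-3, c=M1/2=51/112, d=(M2−M1)/(6·2)=-57/224, b=Δ1−h1·(2M1+M2)/6=31/28
seg 2: a=-1, c=M2/2=-15/14, d=(M3−M2)/(6·2)=71/224, b=Δ2−h2·(2M2+M3)/6=-1/8
seg 3: a=-3, c=M3/2=93/112, d=(M4−M3)/(6·2)=-31/224, b=Δ3−h3·(2M3+M4)/6=-17/28
t_q=1/2 → seg 0, τ=1/2; S=-4+11/56·τ+0·τ²+17/224·τ³=-6975/1792

  seg 0: a=-4 b=11/56 c=0 d=17/224
  seg 1: a=-3 b=31/28 c=51/112 d=-57/224
  seg 2: a=-1 b=-1/8 c=-15/14 d=71/224
  seg 3: a=-3 b=-17/28 c=93/112 d=-31/224
S(1/2) = -6975/1792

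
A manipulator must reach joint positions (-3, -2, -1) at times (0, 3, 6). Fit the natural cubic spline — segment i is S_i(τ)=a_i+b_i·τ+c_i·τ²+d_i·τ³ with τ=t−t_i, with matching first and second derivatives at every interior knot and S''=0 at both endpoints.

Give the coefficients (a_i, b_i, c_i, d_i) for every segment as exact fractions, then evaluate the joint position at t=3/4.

  seg 0: a=-3 b=1/3 c=0 d=0
  seg 1: a=-2 b=1/3 c=0 d=0
S(3/4) = -11/4

Δ: Δ0=1/3, Δ1=1/3
row 1: diag=12, rhs=0; c'=1/4, d'=0
back: M1=0
M: M0=0, M1=0, M2=0
seg 0: a=-3, c=M0/2=0, d=(M1−M0)/(6·3)=0, b=Δ0−h0·(2M0+M1)/6=1/3
seg 1: a=-2, c=M1/2=0, d=(M2−M1)/(6·3)=0, b=Δ1−h1·(2M1+M2)/6=1/3
t_q=3/4 → seg 0, τ=3/4; S=-3+1/3·τ+0·τ²+0·τ³=-11/4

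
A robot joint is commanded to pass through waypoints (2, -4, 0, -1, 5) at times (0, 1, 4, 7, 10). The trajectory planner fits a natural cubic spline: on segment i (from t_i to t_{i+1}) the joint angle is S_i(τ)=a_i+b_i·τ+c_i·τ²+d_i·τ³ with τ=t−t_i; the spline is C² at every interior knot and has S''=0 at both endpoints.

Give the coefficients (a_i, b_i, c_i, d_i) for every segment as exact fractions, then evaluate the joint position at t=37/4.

  seg 0: a=2 b=-767/108 c=0 d=119/108
  seg 1: a=-4 b=-205/54 c=119/36 d=-517/972
  seg 2: a=0 b=181/108 c=-40/27 d=263/972
  seg 3: a=-1 b=5/54 c=103/108 d=-103/972
S(37/4) = 2173/768

Δ: Δ0=-6, Δ1=4/3, Δ2=-1/3, Δ3=2
row 1: diag=8, rhs=44; c'=3/8, d'=11/2
row 2: denom=12−3·3/8=87/8; d'=(-10−3·11/2)/(87/8)=-212/87
row 3: denom=12−3·8/29=324/29; d'=(14−3·-212/87)/(324/29)=103/54
back: M3=103/54
back: M2=-212/87−8/29·103/54=-80/27
back: M1=11/2−3/8·-80/27=119/18
M: M0=0, M1=119/18, M2=-80/27, M3=103/54, M4=0
seg 0: a=2, c=M0/2=0, d=(M1−M0)/(6·1)=119/108, b=Δ0−h0·(2M0+M1)/6=-767/108
seg 1: a=-4, c=M1/2=119/36, d=(M2−M1)/(6·3)=-517/972, b=Δ1−h1·(2M1+M2)/6=-205/54
seg 2: a=0, c=M2/2=-40/27, d=(M3−M2)/(6·3)=263/972, b=Δ2−h2·(2M2+M3)/6=181/108
seg 3: a=-1, c=M3/2=103/108, d=(M4−M3)/(6·3)=-103/972, b=Δ3−h3·(2M3+M4)/6=5/54
t_q=37/4 → seg 3, τ=9/4; S=-1+5/54·τ+103/108·τ²+-103/972·τ³=2173/768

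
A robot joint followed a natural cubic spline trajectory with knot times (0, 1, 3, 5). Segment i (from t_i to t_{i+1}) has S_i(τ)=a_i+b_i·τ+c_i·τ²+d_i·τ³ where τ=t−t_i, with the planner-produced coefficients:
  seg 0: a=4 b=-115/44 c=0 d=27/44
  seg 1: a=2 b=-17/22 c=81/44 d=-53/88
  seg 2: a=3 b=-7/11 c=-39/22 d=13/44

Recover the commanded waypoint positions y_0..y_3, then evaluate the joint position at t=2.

y_0=4 y_1=2 y_2=3 y_3=-3
S(2) = 217/88

y_0 = S_0(0) = a_0 = 4
y_1 = S_1(0) = a_1 = 2
y_2 = S_2(0) = a_2 = 3
y_3 = S_2(2) = -3
t_q=2 is in segment 1 (τ=1); S_1(τ)=217/88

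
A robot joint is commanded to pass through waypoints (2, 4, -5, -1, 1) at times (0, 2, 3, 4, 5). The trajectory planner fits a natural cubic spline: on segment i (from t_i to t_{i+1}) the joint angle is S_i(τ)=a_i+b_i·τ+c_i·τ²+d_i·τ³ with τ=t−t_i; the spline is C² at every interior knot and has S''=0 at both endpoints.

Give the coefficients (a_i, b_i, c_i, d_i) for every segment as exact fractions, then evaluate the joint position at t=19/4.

Δ: Δ0=1, Δ1=-9, Δ2=4, Δ3=2
row 1: diag=6, rhs=-60; c'=1/6, d'=-10
row 2: denom=4−1·1/6=23/6; d'=(78−1·-10)/(23/6)=528/23
row 3: denom=4−1·6/23=86/23; d'=(-12−1·528/23)/(86/23)=-402/43
back: M3=-402/43
back: M2=528/23−6/23·-402/43=1092/43
back: M1=-10−1/6·1092/43=-612/43
M: M0=0, M1=-612/43, M2=1092/43, M3=-402/43, M4=0
seg 0: a=2, c=M0/2=0, d=(M1−M0)/(6·2)=-51/43, b=Δ0−h0·(2M0+M1)/6=247/43
seg 1: a=4, c=M1/2=-306/43, d=(M2−M1)/(6·1)=284/43, b=Δ1−h1·(2M1+M2)/6=-365/43
seg 2: a=-5, c=M2/2=546/43, d=(M3−M2)/(6·1)=-249/43, b=Δ2−h2·(2M2+M3)/6=-125/43
seg 3: a=-1, c=M3/2=-201/43, d=(M4−M3)/(6·1)=67/43, b=Δ3−h3·(2M3+M4)/6=220/43
t_q=19/4 → seg 3, τ=3/4; S=-1+220/43·τ+-201/43·τ²+67/43·τ³=2381/2752

  seg 0: a=2 b=247/43 c=0 d=-51/43
  seg 1: a=4 b=-365/43 c=-306/43 d=284/43
  seg 2: a=-5 b=-125/43 c=546/43 d=-249/43
  seg 3: a=-1 b=220/43 c=-201/43 d=67/43
S(19/4) = 2381/2752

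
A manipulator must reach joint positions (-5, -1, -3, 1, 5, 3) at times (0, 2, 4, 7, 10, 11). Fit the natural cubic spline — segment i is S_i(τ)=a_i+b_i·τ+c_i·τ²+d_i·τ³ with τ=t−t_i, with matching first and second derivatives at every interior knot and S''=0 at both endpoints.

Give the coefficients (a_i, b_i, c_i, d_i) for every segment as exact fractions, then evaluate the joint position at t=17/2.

Δ: Δ0=2, Δ1=-1, Δ2=4/3, Δ3=4/3, Δ4=-2
row 1: diag=8, rhs=-18; c'=1/4, d'=-9/4
row 2: denom=10−2·1/4=19/2; d'=(14−2·-9/4)/(19/2)=37/19
row 3: denom=12−3·6/19=210/19; d'=(0−3·37/19)/(210/19)=-37/70
row 4: denom=8−3·19/70=503/70; d'=(-20−3·-37/70)/(503/70)=-1289/503
back: M4=-1289/503
back: M3=-37/70−19/70·-1289/503=84/503
back: M2=37/19−6/19·84/503=953/503
back: M1=-9/4−1/4·953/503=-1370/503
M: M0=0, M1=-1370/503, M2=953/503, M3=84/503, M4=-1289/503, M5=0
seg 0: a=-5, c=M0/2=0, d=(M1−M0)/(6·2)=-685/3018, b=Δ0−h0·(2M0+M1)/6=4388/1509
seg 1: a=-1, c=M1/2=-685/503, d=(M2−M1)/(6·2)=2323/6036, b=Δ1−h1·(2M1+M2)/6=278/1509
seg 2: a=-3, c=M2/2=953/1006, d=(M3−M2)/(6·3)=-869/9054, b=Δ2−h2·(2M2+M3)/6=-973/1509
seg 3: a=1, c=M3/2=42/503, d=(M4−M3)/(6·3)=-1373/9054, b=Δ3−h3·(2M3+M4)/6=7387/3018
seg 4: a=5, c=M4/2=-1289/1006, d=(M5−M4)/(6·1)=1289/3018, b=Δ4−h4·(2M4+M5)/6=-1729/1509
t_q=17/2 → seg 3, τ=3/2; S=1+7387/3018·τ+42/503·τ²+-1373/9054·τ³=34989/8048

  seg 0: a=-5 b=4388/1509 c=0 d=-685/3018
  seg 1: a=-1 b=278/1509 c=-685/503 d=2323/6036
  seg 2: a=-3 b=-973/1509 c=953/1006 d=-869/9054
  seg 3: a=1 b=7387/3018 c=42/503 d=-1373/9054
  seg 4: a=5 b=-1729/1509 c=-1289/1006 d=1289/3018
S(17/2) = 34989/8048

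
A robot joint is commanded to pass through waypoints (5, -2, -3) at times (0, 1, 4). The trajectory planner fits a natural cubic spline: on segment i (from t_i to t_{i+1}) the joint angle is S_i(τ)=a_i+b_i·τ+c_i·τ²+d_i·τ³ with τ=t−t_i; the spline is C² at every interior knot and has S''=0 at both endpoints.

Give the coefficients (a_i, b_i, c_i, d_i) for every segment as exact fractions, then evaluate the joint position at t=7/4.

Δ: Δ0=-7, Δ1=-1/3
row 1: diag=8, rhs=40; c'=3/8, d'=5
back: M1=5
M: M0=0, M1=5, M2=0
seg 0: a=5, c=M0/2=0, d=(M1−M0)/(6·1)=5/6, b=Δ0−h0·(2M0+M1)/6=-47/6
seg 1: a=-2, c=M1/2=5/2, d=(M2−M1)/(6·3)=-5/18, b=Δ1−h1·(2M1+M2)/6=-16/3
t_q=7/4 → seg 1, τ=3/4; S=-2+-16/3·τ+5/2·τ²+-5/18·τ³=-603/128

  seg 0: a=5 b=-47/6 c=0 d=5/6
  seg 1: a=-2 b=-16/3 c=5/2 d=-5/18
S(7/4) = -603/128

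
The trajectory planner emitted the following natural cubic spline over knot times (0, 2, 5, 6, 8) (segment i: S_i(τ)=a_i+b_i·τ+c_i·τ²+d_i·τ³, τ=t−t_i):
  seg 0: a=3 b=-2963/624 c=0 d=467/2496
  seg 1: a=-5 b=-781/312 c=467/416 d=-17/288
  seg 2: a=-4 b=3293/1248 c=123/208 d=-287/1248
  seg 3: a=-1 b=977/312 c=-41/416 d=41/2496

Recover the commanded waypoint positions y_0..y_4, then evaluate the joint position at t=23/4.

y_0=3 y_1=-5 y_2=-4 y_3=-1 y_4=5
S(23/4) = -47535/26624

y_0 = S_0(0) = a_0 = 3
y_1 = S_1(0) = a_1 = -5
y_2 = S_2(0) = a_2 = -4
y_3 = S_3(0) = a_3 = -1
y_4 = S_3(2) = 5
t_q=23/4 is in segment 2 (τ=3/4); S_2(τ)=-47535/26624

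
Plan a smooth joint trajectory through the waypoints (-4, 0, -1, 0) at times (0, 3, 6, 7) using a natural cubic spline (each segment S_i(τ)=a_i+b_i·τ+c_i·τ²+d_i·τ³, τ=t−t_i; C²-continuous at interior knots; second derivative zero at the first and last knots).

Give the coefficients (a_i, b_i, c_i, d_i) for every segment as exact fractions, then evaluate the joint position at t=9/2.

  seg 0: a=-4 b=56/29 c=0 d=-52/783
  seg 1: a=0 b=4/29 c=-52/87 d=115/783
  seg 2: a=-1 b=15/29 c=21/29 d=-7/29
S(9/2) = -149/232

Δ: Δ0=4/3, Δ1=-1/3, Δ2=1
row 1: diag=12, rhs=-10; c'=1/4, d'=-5/6
row 2: denom=8−3·1/4=29/4; d'=(8−3·-5/6)/(29/4)=42/29
back: M2=42/29
back: M1=-5/6−1/4·42/29=-104/87
M: M0=0, M1=-104/87, M2=42/29, M3=0
seg 0: a=-4, c=M0/2=0, d=(M1−M0)/(6·3)=-52/783, b=Δ0−h0·(2M0+M1)/6=56/29
seg 1: a=0, c=M1/2=-52/87, d=(M2−M1)/(6·3)=115/783, b=Δ1−h1·(2M1+M2)/6=4/29
seg 2: a=-1, c=M2/2=21/29, d=(M3−M2)/(6·1)=-7/29, b=Δ2−h2·(2M2+M3)/6=15/29
t_q=9/2 → seg 1, τ=3/2; S=0+4/29·τ+-52/87·τ²+115/783·τ³=-149/232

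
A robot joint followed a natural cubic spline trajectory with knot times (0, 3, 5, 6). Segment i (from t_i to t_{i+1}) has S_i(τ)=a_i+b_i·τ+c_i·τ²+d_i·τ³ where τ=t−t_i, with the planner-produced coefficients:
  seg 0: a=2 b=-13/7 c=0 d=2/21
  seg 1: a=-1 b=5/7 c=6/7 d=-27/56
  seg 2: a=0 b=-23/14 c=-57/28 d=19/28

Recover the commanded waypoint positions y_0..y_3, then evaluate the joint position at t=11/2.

y_0 = S_0(0) = a_0 = 2
y_1 = S_1(0) = a_1 = -1
y_2 = S_2(0) = a_2 = 0
y_3 = S_2(1) = -3
t_q=11/2 is in segment 2 (τ=1/2); S_2(τ)=-279/224

y_0=2 y_1=-1 y_2=0 y_3=-3
S(11/2) = -279/224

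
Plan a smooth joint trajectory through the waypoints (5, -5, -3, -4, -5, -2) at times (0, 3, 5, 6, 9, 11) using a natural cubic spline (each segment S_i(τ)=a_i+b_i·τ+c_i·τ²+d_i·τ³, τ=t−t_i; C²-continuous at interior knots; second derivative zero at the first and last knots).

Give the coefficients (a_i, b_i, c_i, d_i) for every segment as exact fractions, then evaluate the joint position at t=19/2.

Δ: Δ0=-10/3, Δ1=1, Δ2=-1, Δ3=-1/3, Δ4=3/2
row 1: diag=10, rhs=26; c'=1/5, d'=13/5
row 2: denom=6−2·1/5=28/5; d'=(-12−2·13/5)/(28/5)=-43/14
row 3: denom=8−1·5/28=219/28; d'=(4−1·-43/14)/(219/28)=66/73
row 4: denom=10−3·28/73=646/73; d'=(11−3·66/73)/(646/73)=605/646
back: M4=605/646
back: M3=66/73−28/73·605/646=176/323
back: M2=-43/14−5/28·176/323=-2047/646
back: M1=13/5−1/5·-2047/646=2089/646
M: M0=0, M1=2089/646, M2=-2047/646, M3=176/323, M4=605/646, M5=0
seg 0: a=5, c=M0/2=0, d=(M1−M0)/(6·3)=2089/11628, b=Δ0−h0·(2M0+M1)/6=-19187/3876
seg 1: a=-5, c=M1/2=2089/1292, d=(M2−M1)/(6·2)=-517/969, b=Δ1−h1·(2M1+M2)/6=-193/1938
seg 2: a=-3, c=M2/2=-2047/1292, d=(M3−M2)/(6·1)=2399/3876, b=Δ2−h2·(2M2+M3)/6=-67/1938
seg 3: a=-4, c=M3/2=88/323, d=(M4−M3)/(6·3)=253/11628, b=Δ3−h3·(2M3+M4)/6=-307/228
seg 4: a=-5, c=M4/2=605/1292, d=(M5−M4)/(6·2)=-605/7752, b=Δ4−h4·(2M4+M5)/6=1697/1938
t_q=19/2 → seg 4, τ=1/2; S=-5+1697/1938·τ+605/1292·τ²+-605/7752·τ³=-92091/20672

  seg 0: a=5 b=-19187/3876 c=0 d=2089/11628
  seg 1: a=-5 b=-193/1938 c=2089/1292 d=-517/969
  seg 2: a=-3 b=-67/1938 c=-2047/1292 d=2399/3876
  seg 3: a=-4 b=-307/228 c=88/323 d=253/11628
  seg 4: a=-5 b=1697/1938 c=605/1292 d=-605/7752
S(19/2) = -92091/20672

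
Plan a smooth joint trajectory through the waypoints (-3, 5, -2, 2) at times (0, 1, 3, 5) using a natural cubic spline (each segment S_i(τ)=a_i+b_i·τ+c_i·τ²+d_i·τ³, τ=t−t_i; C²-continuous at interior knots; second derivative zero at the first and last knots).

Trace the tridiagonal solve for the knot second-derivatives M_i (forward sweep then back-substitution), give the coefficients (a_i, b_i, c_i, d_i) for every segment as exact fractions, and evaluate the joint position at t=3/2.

  seg 0: a=-3 b=455/44 c=0 d=-103/44
  seg 1: a=5 b=73/22 c=-309/44 d=159/88
  seg 2: a=-2 b=-34/11 c=42/11 d=-7/11
S(3/2) = 3611/704

Δ: Δ0=8, Δ1=-7/2, Δ2=2
row 1: diag=6, rhs=-69; c'=1/3, d'=-23/2
row 2: denom=8−2·1/3=22/3; d'=(33−2·-23/2)/(22/3)=84/11
back: M2=84/11
back: M1=-23/2−1/3·84/11=-309/22
M: M0=0, M1=-309/22, M2=84/11, M3=0
seg 0: a=-3, c=M0/2=0, d=(M1−M0)/(6·1)=-103/44, b=Δ0−h0·(2M0+M1)/6=455/44
seg 1: a=5, c=M1/2=-309/44, d=(M2−M1)/(6·2)=159/88, b=Δ1−h1·(2M1+M2)/6=73/22
seg 2: a=-2, c=M2/2=42/11, d=(M3−M2)/(6·2)=-7/11, b=Δ2−h2·(2M2+M3)/6=-34/11
t_q=3/2 → seg 1, τ=1/2; S=5+73/22·τ+-309/44·τ²+159/88·τ³=3611/704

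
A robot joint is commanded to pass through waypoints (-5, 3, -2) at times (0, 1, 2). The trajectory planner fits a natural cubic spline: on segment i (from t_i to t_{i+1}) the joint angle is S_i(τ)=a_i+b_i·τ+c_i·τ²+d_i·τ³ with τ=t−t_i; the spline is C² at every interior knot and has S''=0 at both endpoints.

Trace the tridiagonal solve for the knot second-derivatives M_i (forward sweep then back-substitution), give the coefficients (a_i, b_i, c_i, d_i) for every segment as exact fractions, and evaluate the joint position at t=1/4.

Δ: Δ0=8, Δ1=-5
row 1: diag=4, rhs=-78; c'=1/4, d'=-39/2
back: M1=-39/2
M: M0=0, M1=-39/2, M2=0
seg 0: a=-5, c=M0/2=0, d=(M1−M0)/(6·1)=-13/4, b=Δ0−h0·(2M0+M1)/6=45/4
seg 1: a=3, c=M1/2=-39/4, d=(M2−M1)/(6·1)=13/4, b=Δ1−h1·(2M1+M2)/6=3/2
t_q=1/4 → seg 0, τ=1/4; S=-5+45/4·τ+0·τ²+-13/4·τ³=-573/256

  seg 0: a=-5 b=45/4 c=0 d=-13/4
  seg 1: a=3 b=3/2 c=-39/4 d=13/4
S(1/4) = -573/256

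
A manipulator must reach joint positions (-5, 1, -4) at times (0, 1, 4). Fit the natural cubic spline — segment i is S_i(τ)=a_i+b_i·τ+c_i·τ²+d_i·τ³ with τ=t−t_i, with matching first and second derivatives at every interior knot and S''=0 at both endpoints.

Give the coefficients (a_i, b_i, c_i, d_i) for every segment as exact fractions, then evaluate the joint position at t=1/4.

  seg 0: a=-5 b=167/24 c=0 d=-23/24
  seg 1: a=1 b=49/12 c=-23/8 d=23/72
S(1/4) = -1677/512

Δ: Δ0=6, Δ1=-5/3
row 1: diag=8, rhs=-46; c'=3/8, d'=-23/4
back: M1=-23/4
M: M0=0, M1=-23/4, M2=0
seg 0: a=-5, c=M0/2=0, d=(M1−M0)/(6·1)=-23/24, b=Δ0−h0·(2M0+M1)/6=167/24
seg 1: a=1, c=M1/2=-23/8, d=(M2−M1)/(6·3)=23/72, b=Δ1−h1·(2M1+M2)/6=49/12
t_q=1/4 → seg 0, τ=1/4; S=-5+167/24·τ+0·τ²+-23/24·τ³=-1677/512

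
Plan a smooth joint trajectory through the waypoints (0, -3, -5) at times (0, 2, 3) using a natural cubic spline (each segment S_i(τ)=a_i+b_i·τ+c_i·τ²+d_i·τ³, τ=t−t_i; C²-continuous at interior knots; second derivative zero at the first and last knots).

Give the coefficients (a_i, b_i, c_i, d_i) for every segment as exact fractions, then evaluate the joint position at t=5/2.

Δ: Δ0=-3/2, Δ1=-2
row 1: diag=6, rhs=-3; c'=1/6, d'=-1/2
back: M1=-1/2
M: M0=0, M1=-1/2, M2=0
seg 0: a=0, c=M0/2=0, d=(M1−M0)/(6·2)=-1/24, b=Δ0−h0·(2M0+M1)/6=-4/3
seg 1: a=-3, c=M1/2=-1/4, d=(M2−M1)/(6·1)=1/12, b=Δ1−h1·(2M1+M2)/6=-11/6
t_q=5/2 → seg 1, τ=1/2; S=-3+-11/6·τ+-1/4·τ²+1/12·τ³=-127/32

  seg 0: a=0 b=-4/3 c=0 d=-1/24
  seg 1: a=-3 b=-11/6 c=-1/4 d=1/12
S(5/2) = -127/32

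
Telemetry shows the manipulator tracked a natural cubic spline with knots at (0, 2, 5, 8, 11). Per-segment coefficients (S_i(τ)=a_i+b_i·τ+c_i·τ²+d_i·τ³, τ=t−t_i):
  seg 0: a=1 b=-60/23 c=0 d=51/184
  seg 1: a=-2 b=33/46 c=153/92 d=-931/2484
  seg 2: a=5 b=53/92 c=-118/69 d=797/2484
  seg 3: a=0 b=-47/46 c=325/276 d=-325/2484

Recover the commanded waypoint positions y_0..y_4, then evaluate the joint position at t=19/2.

y_0 = S_0(0) = a_0 = 1
y_1 = S_1(0) = a_1 = -2
y_2 = S_2(0) = a_2 = 5
y_3 = S_3(0) = a_3 = 0
y_4 = S_3(3) = 4
t_q=19/2 is in segment 3 (τ=3/2); S_3(τ)=497/736

y_0=1 y_1=-2 y_2=5 y_3=0 y_4=4
S(19/2) = 497/736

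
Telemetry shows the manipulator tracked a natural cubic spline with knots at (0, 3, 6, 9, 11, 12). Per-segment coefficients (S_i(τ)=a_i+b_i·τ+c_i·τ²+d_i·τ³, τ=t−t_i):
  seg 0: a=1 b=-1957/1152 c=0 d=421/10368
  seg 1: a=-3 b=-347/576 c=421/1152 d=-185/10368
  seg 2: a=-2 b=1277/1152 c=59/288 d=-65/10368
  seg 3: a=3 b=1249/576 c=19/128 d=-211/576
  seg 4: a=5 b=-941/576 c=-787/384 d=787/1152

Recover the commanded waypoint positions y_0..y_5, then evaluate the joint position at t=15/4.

y_0 = S_0(0) = a_0 = 1
y_1 = S_1(0) = a_1 = -3
y_2 = S_2(0) = a_2 = -2
y_3 = S_3(0) = a_3 = 3
y_4 = S_4(0) = a_4 = 5
y_5 = S_4(1) = 2
t_q=15/4 is in segment 1 (τ=3/4); S_1(τ)=-26655/8192

y_0=1 y_1=-3 y_2=-2 y_3=3 y_4=5 y_5=2
S(15/4) = -26655/8192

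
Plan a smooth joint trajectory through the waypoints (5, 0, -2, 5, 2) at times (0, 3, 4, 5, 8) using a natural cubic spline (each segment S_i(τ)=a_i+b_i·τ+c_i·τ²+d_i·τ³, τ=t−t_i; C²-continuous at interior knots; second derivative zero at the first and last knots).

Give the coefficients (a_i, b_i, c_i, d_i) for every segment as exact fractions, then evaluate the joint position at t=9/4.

Δ: Δ0=-5/3, Δ1=-2, Δ2=7, Δ3=-1
row 1: diag=8, rhs=-2; c'=1/8, d'=-1/4
row 2: denom=4−1·1/8=31/8; d'=(54−1·-1/4)/(31/8)=14
row 3: denom=8−1·8/31=240/31; d'=(-48−1·14)/(240/31)=-961/120
back: M3=-961/120
back: M2=14−8/31·-961/120=241/15
back: M1=-1/4−1/8·241/15=-271/120
M: M0=0, M1=-271/120, M2=241/15, M3=-961/120, M4=0
seg 0: a=5, c=M0/2=0, d=(M1−M0)/(6·3)=-271/2160, b=Δ0−h0·(2M0+M1)/6=-43/80
seg 1: a=0, c=M1/2=-271/240, d=(M2−M1)/(6·1)=733/240, b=Δ1−h1·(2M1+M2)/6=-157/40
seg 2: a=-2, c=M2/2=241/30, d=(M3−M2)/(6·1)=-321/80, b=Δ2−h2·(2M2+M3)/6=143/48
seg 3: a=5, c=M3/2=-961/240, d=(M4−M3)/(6·3)=961/2160, b=Δ3−h3·(2M3+M4)/6=841/120
t_q=9/4 → seg 0, τ=9/4; S=5+-43/80·τ+0·τ²+-271/2160·τ³=12091/5120

  seg 0: a=5 b=-43/80 c=0 d=-271/2160
  seg 1: a=0 b=-157/40 c=-271/240 d=733/240
  seg 2: a=-2 b=143/48 c=241/30 d=-321/80
  seg 3: a=5 b=841/120 c=-961/240 d=961/2160
S(9/4) = 12091/5120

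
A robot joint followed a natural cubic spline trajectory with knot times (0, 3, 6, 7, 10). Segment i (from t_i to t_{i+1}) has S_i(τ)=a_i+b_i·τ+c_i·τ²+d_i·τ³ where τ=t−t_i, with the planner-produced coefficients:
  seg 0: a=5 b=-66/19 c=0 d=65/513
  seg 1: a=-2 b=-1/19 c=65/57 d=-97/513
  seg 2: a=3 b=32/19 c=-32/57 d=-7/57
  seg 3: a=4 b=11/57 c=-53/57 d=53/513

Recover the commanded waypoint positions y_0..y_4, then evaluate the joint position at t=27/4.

y_0 = S_0(0) = a_0 = 5
y_1 = S_1(0) = a_1 = -2
y_2 = S_2(0) = a_2 = 3
y_3 = S_3(0) = a_3 = 4
y_4 = S_3(3) = -1
t_q=27/4 is in segment 2 (τ=3/4); S_2(τ)=4737/1216

y_0=5 y_1=-2 y_2=3 y_3=4 y_4=-1
S(27/4) = 4737/1216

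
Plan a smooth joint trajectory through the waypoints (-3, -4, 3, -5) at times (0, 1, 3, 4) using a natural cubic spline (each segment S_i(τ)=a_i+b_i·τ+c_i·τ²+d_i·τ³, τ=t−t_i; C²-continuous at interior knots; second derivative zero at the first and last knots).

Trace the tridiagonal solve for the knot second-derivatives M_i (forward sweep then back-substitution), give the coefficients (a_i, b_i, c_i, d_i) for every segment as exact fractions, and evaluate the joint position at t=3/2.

Δ: Δ0=-1, Δ1=7/2, Δ2=-8
row 1: diag=6, rhs=27; c'=1/3, d'=9/2
row 2: denom=6−2·1/3=16/3; d'=(-69−2·9/2)/(16/3)=-117/8
back: M2=-117/8
back: M1=9/2−1/3·-117/8=75/8
M: M0=0, M1=75/8, M2=-117/8, M3=0
seg 0: a=-3, c=M0/2=0, d=(M1−M0)/(6·1)=25/16, b=Δ0−h0·(2M0+M1)/6=-41/16
seg 1: a=-4, c=M1/2=75/16, d=(M2−M1)/(6·2)=-2, b=Δ1−h1·(2M1+M2)/6=17/8
seg 2: a=3, c=M2/2=-117/16, d=(M3−M2)/(6·1)=39/16, b=Δ2−h2·(2M2+M3)/6=-25/8
t_q=3/2 → seg 1, τ=1/2; S=-4+17/8·τ+75/16·τ²+-2·τ³=-129/64

  seg 0: a=-3 b=-41/16 c=0 d=25/16
  seg 1: a=-4 b=17/8 c=75/16 d=-2
  seg 2: a=3 b=-25/8 c=-117/16 d=39/16
S(3/2) = -129/64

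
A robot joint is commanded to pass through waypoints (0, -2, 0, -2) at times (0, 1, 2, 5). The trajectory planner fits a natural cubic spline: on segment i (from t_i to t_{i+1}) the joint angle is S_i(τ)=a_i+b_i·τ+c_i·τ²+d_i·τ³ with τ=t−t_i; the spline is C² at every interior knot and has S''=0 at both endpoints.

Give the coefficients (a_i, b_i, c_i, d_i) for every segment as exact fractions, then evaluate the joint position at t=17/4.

  seg 0: a=0 b=-290/93 c=0 d=104/93
  seg 1: a=-2 b=22/93 c=104/31 d=-148/93
  seg 2: a=0 b=202/93 c=-44/31 d=44/279
S(17/4) = -249/496

Δ: Δ0=-2, Δ1=2, Δ2=-2/3
row 1: diag=4, rhs=24; c'=1/4, d'=6
row 2: denom=8−1·1/4=31/4; d'=(-16−1·6)/(31/4)=-88/31
back: M2=-88/31
back: M1=6−1/4·-88/31=208/31
M: M0=0, M1=208/31, M2=-88/31, M3=0
seg 0: a=0, c=M0/2=0, d=(M1−M0)/(6·1)=104/93, b=Δ0−h0·(2M0+M1)/6=-290/93
seg 1: a=-2, c=M1/2=104/31, d=(M2−M1)/(6·1)=-148/93, b=Δ1−h1·(2M1+M2)/6=22/93
seg 2: a=0, c=M2/2=-44/31, d=(M3−M2)/(6·3)=44/279, b=Δ2−h2·(2M2+M3)/6=202/93
t_q=17/4 → seg 2, τ=9/4; S=0+202/93·τ+-44/31·τ²+44/279·τ³=-249/496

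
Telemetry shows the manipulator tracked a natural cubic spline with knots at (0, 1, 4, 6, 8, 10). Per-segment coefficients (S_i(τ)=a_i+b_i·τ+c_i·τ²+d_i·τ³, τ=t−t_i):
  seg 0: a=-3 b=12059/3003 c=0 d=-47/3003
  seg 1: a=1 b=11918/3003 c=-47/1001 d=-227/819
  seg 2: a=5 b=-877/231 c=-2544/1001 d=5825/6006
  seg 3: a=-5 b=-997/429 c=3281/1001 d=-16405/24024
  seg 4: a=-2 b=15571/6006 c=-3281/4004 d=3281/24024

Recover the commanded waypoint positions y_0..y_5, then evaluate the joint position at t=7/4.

y_0=-3 y_1=1 y_2=5 y_3=-5 y_4=-2 y_5=1
S(7/4) = 245569/64064

y_0 = S_0(0) = a_0 = -3
y_1 = S_1(0) = a_1 = 1
y_2 = S_2(0) = a_2 = 5
y_3 = S_3(0) = a_3 = -5
y_4 = S_4(0) = a_4 = -2
y_5 = S_4(2) = 1
t_q=7/4 is in segment 1 (τ=3/4); S_1(τ)=245569/64064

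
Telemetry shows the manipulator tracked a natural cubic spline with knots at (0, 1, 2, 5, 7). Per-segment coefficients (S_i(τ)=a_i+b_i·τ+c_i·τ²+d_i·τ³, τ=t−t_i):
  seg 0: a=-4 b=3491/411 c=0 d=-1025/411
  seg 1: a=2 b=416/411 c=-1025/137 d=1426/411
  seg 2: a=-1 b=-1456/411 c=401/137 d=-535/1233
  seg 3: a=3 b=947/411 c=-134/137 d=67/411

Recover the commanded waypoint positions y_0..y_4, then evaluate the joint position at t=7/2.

y_0 = S_0(0) = a_0 = -4
y_1 = S_1(0) = a_1 = 2
y_2 = S_2(0) = a_2 = -1
y_3 = S_3(0) = a_3 = 3
y_4 = S_3(2) = 5
t_q=7/2 is in segment 2 (τ=3/2); S_2(τ)=-1307/1096

y_0=-4 y_1=2 y_2=-1 y_3=3 y_4=5
S(7/2) = -1307/1096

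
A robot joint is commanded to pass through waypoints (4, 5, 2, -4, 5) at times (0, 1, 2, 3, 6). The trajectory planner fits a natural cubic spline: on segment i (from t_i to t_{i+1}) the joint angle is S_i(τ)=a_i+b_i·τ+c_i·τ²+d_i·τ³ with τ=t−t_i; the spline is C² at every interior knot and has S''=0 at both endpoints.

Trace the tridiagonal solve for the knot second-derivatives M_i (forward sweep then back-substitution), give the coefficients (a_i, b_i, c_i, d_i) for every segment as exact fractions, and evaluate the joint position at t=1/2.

  seg 0: a=4 b=207/116 c=0 d=-91/116
  seg 1: a=5 b=-33/58 c=-273/116 d=-9/116
  seg 2: a=2 b=-639/116 c=-75/29 d=243/116
  seg 3: a=-4 b=-255/58 c=429/116 d=-143/348
S(1/2) = 4449/928

Δ: Δ0=1, Δ1=-3, Δ2=-6, Δ3=3
row 1: diag=4, rhs=-24; c'=1/4, d'=-6
row 2: denom=4−1·1/4=15/4; d'=(-18−1·-6)/(15/4)=-16/5
row 3: denom=8−1·4/15=116/15; d'=(54−1·-16/5)/(116/15)=429/58
back: M3=429/58
back: M2=-16/5−4/15·429/58=-150/29
back: M1=-6−1/4·-150/29=-273/58
M: M0=0, M1=-273/58, M2=-150/29, M3=429/58, M4=0
seg 0: a=4, c=M0/2=0, d=(M1−M0)/(6·1)=-91/116, b=Δ0−h0·(2M0+M1)/6=207/116
seg 1: a=5, c=M1/2=-273/116, d=(M2−M1)/(6·1)=-9/116, b=Δ1−h1·(2M1+M2)/6=-33/58
seg 2: a=2, c=M2/2=-75/29, d=(M3−M2)/(6·1)=243/116, b=Δ2−h2·(2M2+M3)/6=-639/116
seg 3: a=-4, c=M3/2=429/116, d=(M4−M3)/(6·3)=-143/348, b=Δ3−h3·(2M3+M4)/6=-255/58
t_q=1/2 → seg 0, τ=1/2; S=4+207/116·τ+0·τ²+-91/116·τ³=4449/928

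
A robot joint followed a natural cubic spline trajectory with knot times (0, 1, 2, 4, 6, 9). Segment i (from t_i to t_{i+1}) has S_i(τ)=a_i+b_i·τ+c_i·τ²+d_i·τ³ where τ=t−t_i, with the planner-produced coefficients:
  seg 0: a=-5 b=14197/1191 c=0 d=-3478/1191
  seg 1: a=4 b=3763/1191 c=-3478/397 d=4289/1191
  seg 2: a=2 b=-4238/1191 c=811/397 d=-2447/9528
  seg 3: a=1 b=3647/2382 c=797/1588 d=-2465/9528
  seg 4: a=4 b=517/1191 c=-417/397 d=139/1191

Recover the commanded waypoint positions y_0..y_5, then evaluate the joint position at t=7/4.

y_0 = S_0(0) = a_0 = -5
y_1 = S_1(0) = a_1 = 4
y_2 = S_2(0) = a_2 = 2
y_3 = S_3(0) = a_3 = 1
y_4 = S_4(0) = a_4 = 4
y_5 = S_4(3) = -1
t_q=7/4 is in segment 1 (τ=3/4); S_1(τ)=75233/25408

y_0=-5 y_1=4 y_2=2 y_3=1 y_4=4 y_5=-1
S(7/4) = 75233/25408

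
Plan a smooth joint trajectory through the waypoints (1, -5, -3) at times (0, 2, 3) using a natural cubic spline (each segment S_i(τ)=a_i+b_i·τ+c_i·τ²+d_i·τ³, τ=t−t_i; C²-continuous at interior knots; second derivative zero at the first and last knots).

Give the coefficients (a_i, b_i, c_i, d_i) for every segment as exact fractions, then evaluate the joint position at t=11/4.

Δ: Δ0=-3, Δ1=2
row 1: diag=6, rhs=30; c'=1/6, d'=5
back: M1=5
M: M0=0, M1=5, M2=0
seg 0: a=1, c=M0/2=0, d=(M1−M0)/(6·2)=5/12, b=Δ0−h0·(2M0+M1)/6=-14/3
seg 1: a=-5, c=M1/2=5/2, d=(M2−M1)/(6·1)=-5/6, b=Δ1−h1·(2M1+M2)/6=1/3
t_q=11/4 → seg 1, τ=3/4; S=-5+1/3·τ+5/2·τ²+-5/6·τ³=-473/128

  seg 0: a=1 b=-14/3 c=0 d=5/12
  seg 1: a=-5 b=1/3 c=5/2 d=-5/6
S(11/4) = -473/128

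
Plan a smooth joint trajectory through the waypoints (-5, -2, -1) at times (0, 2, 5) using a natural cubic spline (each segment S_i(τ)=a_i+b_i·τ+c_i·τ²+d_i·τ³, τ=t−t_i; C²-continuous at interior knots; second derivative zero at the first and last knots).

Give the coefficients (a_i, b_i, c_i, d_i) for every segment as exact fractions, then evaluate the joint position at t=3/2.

  seg 0: a=-5 b=26/15 c=0 d=-7/120
  seg 1: a=-2 b=31/30 c=-7/20 d=7/180
S(3/2) = -831/320

Δ: Δ0=3/2, Δ1=1/3
row 1: diag=10, rhs=-7; c'=3/10, d'=-7/10
back: M1=-7/10
M: M0=0, M1=-7/10, M2=0
seg 0: a=-5, c=M0/2=0, d=(M1−M0)/(6·2)=-7/120, b=Δ0−h0·(2M0+M1)/6=26/15
seg 1: a=-2, c=M1/2=-7/20, d=(M2−M1)/(6·3)=7/180, b=Δ1−h1·(2M1+M2)/6=31/30
t_q=3/2 → seg 0, τ=3/2; S=-5+26/15·τ+0·τ²+-7/120·τ³=-831/320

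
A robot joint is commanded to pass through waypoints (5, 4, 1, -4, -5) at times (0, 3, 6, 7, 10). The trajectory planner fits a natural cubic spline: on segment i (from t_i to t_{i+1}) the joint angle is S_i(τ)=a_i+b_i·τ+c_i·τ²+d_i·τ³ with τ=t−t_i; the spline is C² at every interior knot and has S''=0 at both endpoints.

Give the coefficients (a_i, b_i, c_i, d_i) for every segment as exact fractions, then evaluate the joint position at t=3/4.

  seg 0: a=5 b=-12/19 c=0 d=17/513
  seg 1: a=4 b=5/19 c=17/57 d=-41/171
  seg 2: a=1 b=-84/19 c=-106/57 d=73/57
  seg 3: a=-4 b=-245/57 c=113/57 d=-113/513
S(3/4) = 5521/1216

Δ: Δ0=-1/3, Δ1=-1, Δ2=-5, Δ3=-1/3
row 1: diag=12, rhs=-4; c'=1/4, d'=-1/3
row 2: denom=8−3·1/4=29/4; d'=(-24−3·-1/3)/(29/4)=-92/29
row 3: denom=8−1·4/29=228/29; d'=(28−1·-92/29)/(228/29)=226/57
back: M3=226/57
back: M2=-92/29−4/29·226/57=-212/57
back: M1=-1/3−1/4·-212/57=34/57
M: M0=0, M1=34/57, M2=-212/57, M3=226/57, M4=0
seg 0: a=5, c=M0/2=0, d=(M1−M0)/(6·3)=17/513, b=Δ0−h0·(2M0+M1)/6=-12/19
seg 1: a=4, c=M1/2=17/57, d=(M2−M1)/(6·3)=-41/171, b=Δ1−h1·(2M1+M2)/6=5/19
seg 2: a=1, c=M2/2=-106/57, d=(M3−M2)/(6·1)=73/57, b=Δ2−h2·(2M2+M3)/6=-84/19
seg 3: a=-4, c=M3/2=113/57, d=(M4−M3)/(6·3)=-113/513, b=Δ3−h3·(2M3+M4)/6=-245/57
t_q=3/4 → seg 0, τ=3/4; S=5+-12/19·τ+0·τ²+17/513·τ³=5521/1216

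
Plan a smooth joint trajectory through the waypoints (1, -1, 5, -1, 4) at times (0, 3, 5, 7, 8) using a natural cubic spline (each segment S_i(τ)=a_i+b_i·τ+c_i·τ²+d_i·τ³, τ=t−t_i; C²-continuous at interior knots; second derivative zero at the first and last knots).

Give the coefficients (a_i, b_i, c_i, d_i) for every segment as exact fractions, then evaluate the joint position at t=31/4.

  seg 0: a=1 b=-805/312 c=0 d=199/936
  seg 1: a=-1 b=493/156 c=199/104 d=-311/312
  seg 2: a=5 b=-179/156 c=-423/104 d=245/156
  seg 3: a=-1 b=223/156 c=557/104 d=-557/312
S(31/4) = 15519/6656

Δ: Δ0=-2/3, Δ1=3, Δ2=-3, Δ3=5
row 1: diag=10, rhs=22; c'=1/5, d'=11/5
row 2: denom=8−2·1/5=38/5; d'=(-36−2·11/5)/(38/5)=-101/19
row 3: denom=6−2·5/19=104/19; d'=(48−2·-101/19)/(104/19)=557/52
back: M3=557/52
back: M2=-101/19−5/19·557/52=-423/52
back: M1=11/5−1/5·-423/52=199/52
M: M0=0, M1=199/52, M2=-423/52, M3=557/52, M4=0
seg 0: a=1, c=M0/2=0, d=(M1−M0)/(6·3)=199/936, b=Δ0−h0·(2M0+M1)/6=-805/312
seg 1: a=-1, c=M1/2=199/104, d=(M2−M1)/(6·2)=-311/312, b=Δ1−h1·(2M1+M2)/6=493/156
seg 2: a=5, c=M2/2=-423/104, d=(M3−M2)/(6·2)=245/156, b=Δ2−h2·(2M2+M3)/6=-179/156
seg 3: a=-1, c=M3/2=557/104, d=(M4−M3)/(6·1)=-557/312, b=Δ3−h3·(2M3+M4)/6=223/156
t_q=31/4 → seg 3, τ=3/4; S=-1+223/156·τ+557/104·τ²+-557/312·τ³=15519/6656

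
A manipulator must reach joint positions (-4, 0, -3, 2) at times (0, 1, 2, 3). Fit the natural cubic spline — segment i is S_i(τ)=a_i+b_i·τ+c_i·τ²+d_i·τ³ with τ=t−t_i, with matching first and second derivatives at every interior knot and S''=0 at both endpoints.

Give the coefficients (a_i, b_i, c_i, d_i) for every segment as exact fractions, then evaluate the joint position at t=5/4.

  seg 0: a=-4 b=32/5 c=0 d=-12/5
  seg 1: a=0 b=-4/5 c=-36/5 d=5
  seg 2: a=-3 b=-1/5 c=39/5 d=-13/5
S(5/4) = -183/320

Δ: Δ0=4, Δ1=-3, Δ2=5
row 1: diag=4, rhs=-42; c'=1/4, d'=-21/2
row 2: denom=4−1·1/4=15/4; d'=(48−1·-21/2)/(15/4)=78/5
back: M2=78/5
back: M1=-21/2−1/4·78/5=-72/5
M: M0=0, M1=-72/5, M2=78/5, M3=0
seg 0: a=-4, c=M0/2=0, d=(M1−M0)/(6·1)=-12/5, b=Δ0−h0·(2M0+M1)/6=32/5
seg 1: a=0, c=M1/2=-36/5, d=(M2−M1)/(6·1)=5, b=Δ1−h1·(2M1+M2)/6=-4/5
seg 2: a=-3, c=M2/2=39/5, d=(M3−M2)/(6·1)=-13/5, b=Δ2−h2·(2M2+M3)/6=-1/5
t_q=5/4 → seg 1, τ=1/4; S=0+-4/5·τ+-36/5·τ²+5·τ³=-183/320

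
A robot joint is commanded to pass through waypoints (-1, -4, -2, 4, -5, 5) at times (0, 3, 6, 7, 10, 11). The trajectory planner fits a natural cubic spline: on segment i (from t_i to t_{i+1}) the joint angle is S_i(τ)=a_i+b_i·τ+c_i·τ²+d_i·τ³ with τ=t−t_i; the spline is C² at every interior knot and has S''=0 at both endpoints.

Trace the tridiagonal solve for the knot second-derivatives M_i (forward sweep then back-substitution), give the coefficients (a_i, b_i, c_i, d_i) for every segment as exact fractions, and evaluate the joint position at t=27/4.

Δ: Δ0=-1, Δ1=2/3, Δ2=6, Δ3=-3, Δ4=10
row 1: diag=12, rhs=10; c'=1/4, d'=5/6
row 2: denom=8−3·1/4=29/4; d'=(32−3·5/6)/(29/4)=118/29
row 3: denom=8−1·4/29=228/29; d'=(-54−1·118/29)/(228/29)=-421/57
row 4: denom=8−3·29/76=521/76; d'=(78−3·-421/57)/(521/76)=7612/521
back: M4=7612/521
back: M3=-421/57−29/76·7612/521=-20258/1563
back: M2=118/29−4/29·-20258/1563=9154/1563
back: M1=5/6−1/4·9154/1563=-986/1563
M: M0=0, M1=-986/1563, M2=9154/1563, M3=-20258/1563, M4=7612/521, M5=0
seg 0: a=-1, c=M0/2=0, d=(M1−M0)/(6·3)=-493/14067, b=Δ0−h0·(2M0+M1)/6=-1070/1563
seg 1: a=-4, c=M1/2=-493/1563, d=(M2−M1)/(6·3)=1690/4689, b=Δ1−h1·(2M1+M2)/6=-2549/1563
seg 2: a=-2, c=M2/2=4577/1563, d=(M3−M2)/(6·1)=-1634/521, b=Δ2−h2·(2M2+M3)/6=9703/1563
seg 3: a=4, c=M3/2=-10129/1563, d=(M4−M3)/(6·3)=21547/14067, b=Δ3−h3·(2M3+M4)/6=4151/1563
seg 4: a=-5, c=M4/2=3806/521, d=(M5−M4)/(6·1)=-3806/1563, b=Δ4−h4·(2M4+M5)/6=8018/1563
t_q=27/4 → seg 2, τ=3/4; S=-2+9703/1563·τ+4577/1563·τ²+-1634/521·τ³=49683/16672

  seg 0: a=-1 b=-1070/1563 c=0 d=-493/14067
  seg 1: a=-4 b=-2549/1563 c=-493/1563 d=1690/4689
  seg 2: a=-2 b=9703/1563 c=4577/1563 d=-1634/521
  seg 3: a=4 b=4151/1563 c=-10129/1563 d=21547/14067
  seg 4: a=-5 b=8018/1563 c=3806/521 d=-3806/1563
S(27/4) = 49683/16672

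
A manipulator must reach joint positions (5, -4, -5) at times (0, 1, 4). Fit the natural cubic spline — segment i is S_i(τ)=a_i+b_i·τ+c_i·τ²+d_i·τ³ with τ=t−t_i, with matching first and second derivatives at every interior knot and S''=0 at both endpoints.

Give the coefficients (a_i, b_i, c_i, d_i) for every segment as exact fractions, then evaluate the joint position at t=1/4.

  seg 0: a=5 b=-121/12 c=0 d=13/12
  seg 1: a=-4 b=-41/6 c=13/4 d=-13/36
S(1/4) = 639/256

Δ: Δ0=-9, Δ1=-1/3
row 1: diag=8, rhs=52; c'=3/8, d'=13/2
back: M1=13/2
M: M0=0, M1=13/2, M2=0
seg 0: a=5, c=M0/2=0, d=(M1−M0)/(6·1)=13/12, b=Δ0−h0·(2M0+M1)/6=-121/12
seg 1: a=-4, c=M1/2=13/4, d=(M2−M1)/(6·3)=-13/36, b=Δ1−h1·(2M1+M2)/6=-41/6
t_q=1/4 → seg 0, τ=1/4; S=5+-121/12·τ+0·τ²+13/12·τ³=639/256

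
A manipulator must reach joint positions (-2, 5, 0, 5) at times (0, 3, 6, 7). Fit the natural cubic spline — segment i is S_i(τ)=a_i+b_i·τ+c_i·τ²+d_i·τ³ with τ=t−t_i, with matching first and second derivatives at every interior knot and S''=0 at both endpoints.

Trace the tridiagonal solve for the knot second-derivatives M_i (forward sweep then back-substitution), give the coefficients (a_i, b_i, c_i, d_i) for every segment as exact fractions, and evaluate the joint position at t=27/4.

Δ: Δ0=7/3, Δ1=-5/3, Δ2=5
row 1: diag=12, rhs=-24; c'=1/4, d'=-2
row 2: denom=8−3·1/4=29/4; d'=(40−3·-2)/(29/4)=184/29
back: M2=184/29
back: M1=-2−1/4·184/29=-104/29
M: M0=0, M1=-104/29, M2=184/29, M3=0
seg 0: a=-2, c=M0/2=0, d=(M1−M0)/(6·3)=-52/261, b=Δ0−h0·(2M0+M1)/6=359/87
seg 1: a=5, c=M1/2=-52/29, d=(M2−M1)/(6·3)=16/29, b=Δ1−h1·(2M1+M2)/6=-109/87
seg 2: a=0, c=M2/2=92/29, d=(M3−M2)/(6·1)=-92/87, b=Δ2−h2·(2M2+M3)/6=251/87
t_q=27/4 → seg 2, τ=3/4; S=0+251/87·τ+92/29·τ²+-92/87·τ³=1625/464

  seg 0: a=-2 b=359/87 c=0 d=-52/261
  seg 1: a=5 b=-109/87 c=-52/29 d=16/29
  seg 2: a=0 b=251/87 c=92/29 d=-92/87
S(27/4) = 1625/464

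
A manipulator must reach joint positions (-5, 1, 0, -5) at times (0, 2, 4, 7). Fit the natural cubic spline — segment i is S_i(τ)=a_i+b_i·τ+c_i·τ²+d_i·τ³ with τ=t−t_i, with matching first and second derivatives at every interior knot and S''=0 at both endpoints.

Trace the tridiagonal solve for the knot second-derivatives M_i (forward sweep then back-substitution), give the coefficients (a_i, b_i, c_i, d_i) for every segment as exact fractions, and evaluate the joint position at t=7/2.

  seg 0: a=-5 b=220/57 c=0 d=-49/228
  seg 1: a=1 b=73/57 c=-49/38 d=91/456
  seg 2: a=0 b=-169/114 c=-7/76 d=7/684
S(7/2) = 843/1216

Δ: Δ0=3, Δ1=-1/2, Δ2=-5/3
row 1: diag=8, rhs=-21; c'=1/4, d'=-21/8
row 2: denom=10−2·1/4=19/2; d'=(-7−2·-21/8)/(19/2)=-7/38
back: M2=-7/38
back: M1=-21/8−1/4·-7/38=-49/19
M: M0=0, M1=-49/19, M2=-7/38, M3=0
seg 0: a=-5, c=M0/2=0, d=(M1−M0)/(6·2)=-49/228, b=Δ0−h0·(2M0+M1)/6=220/57
seg 1: a=1, c=M1/2=-49/38, d=(M2−M1)/(6·2)=91/456, b=Δ1−h1·(2M1+M2)/6=73/57
seg 2: a=0, c=M2/2=-7/76, d=(M3−M2)/(6·3)=7/684, b=Δ2−h2·(2M2+M3)/6=-169/114
t_q=7/2 → seg 1, τ=3/2; S=1+73/57·τ+-49/38·τ²+91/456·τ³=843/1216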